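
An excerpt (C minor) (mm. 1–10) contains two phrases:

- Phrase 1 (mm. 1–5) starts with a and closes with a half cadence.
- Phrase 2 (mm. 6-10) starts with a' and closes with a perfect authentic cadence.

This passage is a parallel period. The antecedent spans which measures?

The antecedent is the phrase ending with the weaker cadence (half cadence, phrase 1) and the consequent the one ending more conclusively (perfect authentic cadence, phrase 2); the antecedent is measures 1–5.

measures 1–5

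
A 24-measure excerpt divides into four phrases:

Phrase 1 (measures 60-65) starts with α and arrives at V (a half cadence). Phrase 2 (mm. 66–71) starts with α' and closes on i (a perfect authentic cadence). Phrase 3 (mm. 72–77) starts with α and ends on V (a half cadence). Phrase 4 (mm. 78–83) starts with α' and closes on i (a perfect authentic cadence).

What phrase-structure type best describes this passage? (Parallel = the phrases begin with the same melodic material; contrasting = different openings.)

The cadence pattern HC–PAC–HC–PAC is weak–strong twice, and phrases 3–4 restate phrases 1–2: a period heard twice, not a double period (which would end weakly at phrase 2).

repeated period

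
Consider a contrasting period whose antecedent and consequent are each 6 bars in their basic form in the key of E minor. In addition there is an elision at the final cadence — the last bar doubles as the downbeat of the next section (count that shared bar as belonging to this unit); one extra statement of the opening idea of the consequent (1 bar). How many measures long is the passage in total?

13 measures

Basic contrasting period: 6 + 6 = 12 bars.
12 (basic form) + 1 (extra statement) = 13.
The elision shares a bar with the next section but does not change this unit's count.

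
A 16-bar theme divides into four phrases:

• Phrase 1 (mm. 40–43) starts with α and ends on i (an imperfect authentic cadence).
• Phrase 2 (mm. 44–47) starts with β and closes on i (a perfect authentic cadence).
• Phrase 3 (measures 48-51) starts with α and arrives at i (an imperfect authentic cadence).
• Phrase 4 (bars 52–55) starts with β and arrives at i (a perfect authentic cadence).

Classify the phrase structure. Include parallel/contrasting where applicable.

The cadence pattern IAC–PAC–IAC–PAC is weak–strong twice, and phrases 3–4 restate phrases 1–2: a period heard twice, not a double period (which would end weakly at phrase 2).

repeated period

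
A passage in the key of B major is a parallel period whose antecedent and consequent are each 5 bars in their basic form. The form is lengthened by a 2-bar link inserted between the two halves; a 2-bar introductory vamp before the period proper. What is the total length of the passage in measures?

14 measures

Basic parallel period: 5 + 5 = 10 bars.
10 (basic form) + 2 (link) + 2 (introduction) = 14.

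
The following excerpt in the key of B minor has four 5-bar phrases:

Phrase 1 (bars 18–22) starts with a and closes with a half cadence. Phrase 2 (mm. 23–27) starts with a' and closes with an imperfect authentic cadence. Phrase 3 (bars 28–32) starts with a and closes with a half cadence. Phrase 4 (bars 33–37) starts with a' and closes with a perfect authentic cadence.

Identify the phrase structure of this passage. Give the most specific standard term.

parallel double period

Four phrases in two halves: the first half (measures 18–27) ends with an imperfect authentic cadence, the second (bars 28–37) with a perfect authentic cadence — a large antecedent–consequent pair, i.e. a double period.
Phrase 3 begins with the same material as phrase 1, making it parallel.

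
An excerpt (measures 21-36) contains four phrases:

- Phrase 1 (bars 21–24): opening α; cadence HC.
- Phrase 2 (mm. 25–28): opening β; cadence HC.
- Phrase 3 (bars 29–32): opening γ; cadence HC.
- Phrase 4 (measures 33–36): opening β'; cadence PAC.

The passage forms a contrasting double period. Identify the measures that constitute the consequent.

measures 29–36

In a double period the four phrases pair into a large antecedent (phrases 1–2, ending half cadence) and a large consequent (phrases 3–4, ending perfect authentic cadence). The consequent spans mm. 29-36.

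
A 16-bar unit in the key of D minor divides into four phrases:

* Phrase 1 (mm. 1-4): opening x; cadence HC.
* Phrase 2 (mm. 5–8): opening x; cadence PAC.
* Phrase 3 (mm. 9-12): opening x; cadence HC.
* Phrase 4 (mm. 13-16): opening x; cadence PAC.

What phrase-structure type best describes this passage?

repeated period

The cadence pattern HC–PAC–HC–PAC is weak–strong twice, and phrases 3–4 restate phrases 1–2: a period heard twice, not a double period (which would end weakly at phrase 2).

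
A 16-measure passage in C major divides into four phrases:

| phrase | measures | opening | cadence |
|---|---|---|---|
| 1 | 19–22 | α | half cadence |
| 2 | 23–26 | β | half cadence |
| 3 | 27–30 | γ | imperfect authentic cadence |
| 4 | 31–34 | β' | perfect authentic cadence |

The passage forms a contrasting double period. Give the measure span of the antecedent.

measures 19–26

In a double period the first pair of phrases (ending half cadence) is the large antecedent and the second pair (ending perfect authentic cadence) is the large consequent; the antecedent is measures 19–26.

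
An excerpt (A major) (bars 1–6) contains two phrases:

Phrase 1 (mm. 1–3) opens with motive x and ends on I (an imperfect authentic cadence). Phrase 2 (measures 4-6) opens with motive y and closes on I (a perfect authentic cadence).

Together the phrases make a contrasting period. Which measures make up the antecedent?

measures 1–3

The phrase ending with the weaker cadence (imperfect authentic cadence) is the antecedent; the one ending more conclusively (perfect authentic cadence) is the consequent. The antecedent is measures 1–3.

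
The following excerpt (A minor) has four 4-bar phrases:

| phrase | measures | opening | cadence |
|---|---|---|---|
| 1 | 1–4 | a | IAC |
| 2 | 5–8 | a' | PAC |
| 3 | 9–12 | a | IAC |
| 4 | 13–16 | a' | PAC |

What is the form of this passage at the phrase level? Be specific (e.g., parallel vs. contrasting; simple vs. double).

repeated period

The cadence pattern IAC–PAC–IAC–PAC is weak–strong twice, and phrases 3–4 restate phrases 1–2: a period heard twice, not a double period (which would end weakly at phrase 2).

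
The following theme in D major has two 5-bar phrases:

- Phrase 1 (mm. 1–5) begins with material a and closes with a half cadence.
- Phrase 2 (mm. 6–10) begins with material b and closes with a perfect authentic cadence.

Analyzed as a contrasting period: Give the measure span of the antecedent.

The antecedent is the phrase ending with the weaker cadence (half cadence, phrase 1) and the consequent the one ending more conclusively (perfect authentic cadence, phrase 2); the antecedent is mm. 1–5.

measures 1–5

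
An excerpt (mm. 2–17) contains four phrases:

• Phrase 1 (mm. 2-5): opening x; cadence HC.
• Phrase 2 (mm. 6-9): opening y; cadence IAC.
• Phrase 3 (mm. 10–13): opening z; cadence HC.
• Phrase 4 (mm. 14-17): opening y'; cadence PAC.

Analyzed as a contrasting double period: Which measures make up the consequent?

measures 10–17

In a double period the four phrases pair into a large antecedent (phrases 1–2, ending imperfect authentic cadence) and a large consequent (phrases 3–4, ending perfect authentic cadence). The consequent spans mm. 10–17.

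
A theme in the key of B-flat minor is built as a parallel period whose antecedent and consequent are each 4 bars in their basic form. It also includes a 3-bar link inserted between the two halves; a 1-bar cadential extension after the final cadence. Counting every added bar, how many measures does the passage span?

Basic parallel period: 4 + 4 = 8 bars.
8 (basic form) + 3 (link) + 1 (cadential extension) = 12.

12 measures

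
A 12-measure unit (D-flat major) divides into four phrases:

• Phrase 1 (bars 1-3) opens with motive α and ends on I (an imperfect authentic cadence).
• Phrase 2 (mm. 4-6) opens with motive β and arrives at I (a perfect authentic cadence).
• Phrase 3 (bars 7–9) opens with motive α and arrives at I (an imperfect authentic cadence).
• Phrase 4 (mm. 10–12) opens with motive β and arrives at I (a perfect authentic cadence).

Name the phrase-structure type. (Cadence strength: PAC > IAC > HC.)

repeated period

The cadence pattern IAC–PAC–IAC–PAC is weak–strong twice, and phrases 3–4 restate phrases 1–2: a period heard twice, not a double period (which would end weakly at phrase 2).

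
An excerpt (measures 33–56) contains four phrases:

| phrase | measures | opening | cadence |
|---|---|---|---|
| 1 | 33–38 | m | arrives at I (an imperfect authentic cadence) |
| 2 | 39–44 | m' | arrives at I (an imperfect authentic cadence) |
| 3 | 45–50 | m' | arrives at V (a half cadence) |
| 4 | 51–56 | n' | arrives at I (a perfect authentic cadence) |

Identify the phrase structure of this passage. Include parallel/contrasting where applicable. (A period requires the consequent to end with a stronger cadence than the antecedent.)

Four phrases in two halves: the first half (bars 33–44) ends with an imperfect authentic cadence, the second (mm. 45–56) with a perfect authentic cadence — a large antecedent–consequent pair, i.e. a double period.
Phrase 3 begins with the same material as phrase 1, making it parallel.

parallel double period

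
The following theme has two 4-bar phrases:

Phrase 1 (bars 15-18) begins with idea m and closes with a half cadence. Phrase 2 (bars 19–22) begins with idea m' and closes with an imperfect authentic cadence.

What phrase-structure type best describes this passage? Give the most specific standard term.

parallel period

Phrase 1 ends with a half cadence (weaker) and phrase 2 with an imperfect authentic cadence (stronger): antecedent + consequent = a period.
The two phrases open with the same material (m / m'), so the period is parallel.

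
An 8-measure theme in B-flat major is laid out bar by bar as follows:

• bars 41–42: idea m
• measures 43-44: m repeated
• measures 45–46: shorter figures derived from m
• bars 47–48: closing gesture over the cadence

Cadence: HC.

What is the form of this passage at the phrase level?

Basic idea (measures 41-42) + its repetition (mm. 43-44) form the presentation; fragmentation and cadence (mm. 45–48) form the continuation — the 8-bar whole is a sentence.

sentence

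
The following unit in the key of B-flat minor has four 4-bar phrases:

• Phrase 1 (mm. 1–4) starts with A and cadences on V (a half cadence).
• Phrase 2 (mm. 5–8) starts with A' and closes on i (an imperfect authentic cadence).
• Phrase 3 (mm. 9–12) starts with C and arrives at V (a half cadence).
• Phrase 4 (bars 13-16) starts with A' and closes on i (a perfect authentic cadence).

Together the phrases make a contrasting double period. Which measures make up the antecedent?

measures 1–8

In a double period the first pair of phrases (ending imperfect authentic cadence) is the large antecedent and the second pair (ending perfect authentic cadence) is the large consequent; the antecedent is measures 1–8.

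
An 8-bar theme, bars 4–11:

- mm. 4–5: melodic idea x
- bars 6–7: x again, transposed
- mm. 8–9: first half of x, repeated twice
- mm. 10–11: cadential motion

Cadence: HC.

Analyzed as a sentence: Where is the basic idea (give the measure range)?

The presentation of a sentence is the basic idea (mm. 4-5) plus its repetition (mm. 6–7); the basic idea is therefore measures 4-5.

measures 4–5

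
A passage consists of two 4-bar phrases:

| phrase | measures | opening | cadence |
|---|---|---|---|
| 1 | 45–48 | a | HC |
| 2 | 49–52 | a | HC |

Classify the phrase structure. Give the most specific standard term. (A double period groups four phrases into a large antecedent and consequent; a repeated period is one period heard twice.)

repeated phrase

Both phrases have the same opening (a) and the same cadence (half cadence): the second is a restatement, not a consequent, so this is a repeated phrase rather than a period.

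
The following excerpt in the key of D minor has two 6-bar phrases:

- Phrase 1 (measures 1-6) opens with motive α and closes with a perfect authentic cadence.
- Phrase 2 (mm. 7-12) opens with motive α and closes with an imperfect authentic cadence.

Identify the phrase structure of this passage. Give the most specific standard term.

The second phrase closes with an imperfect authentic cadence, which is not stronger than the first phrase's perfect authentic cadence; without a weak→strong cadential pair there is no antecedent–consequent relationship, so this is a phrase group rather than a period.

phrase group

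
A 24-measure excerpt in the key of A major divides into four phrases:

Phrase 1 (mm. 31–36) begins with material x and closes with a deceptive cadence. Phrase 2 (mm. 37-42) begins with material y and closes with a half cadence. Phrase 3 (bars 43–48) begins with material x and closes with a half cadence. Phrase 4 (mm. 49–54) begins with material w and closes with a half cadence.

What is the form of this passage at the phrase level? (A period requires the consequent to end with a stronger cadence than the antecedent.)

phrase group

Phrase 4 ends with a half cadence, no stronger than phrase 2's half cadence, so the four phrases do not form a double period; nor do phrases 3–4 duplicate 1–2, so it is not a repeated period. With no phrase reaching a conclusive cadence, the passage is a phrase group.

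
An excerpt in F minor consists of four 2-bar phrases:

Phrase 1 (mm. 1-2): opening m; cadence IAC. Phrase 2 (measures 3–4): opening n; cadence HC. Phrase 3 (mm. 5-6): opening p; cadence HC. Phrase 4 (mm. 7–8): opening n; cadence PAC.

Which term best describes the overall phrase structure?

Four phrases in two halves: the first half (measures 1–4) ends with a half cadence, the second (bars 5–8) with a perfect authentic cadence — a large antecedent–consequent pair, i.e. a double period.
Phrase 3 begins with different material from phrase 1, making it contrasting.

contrasting double period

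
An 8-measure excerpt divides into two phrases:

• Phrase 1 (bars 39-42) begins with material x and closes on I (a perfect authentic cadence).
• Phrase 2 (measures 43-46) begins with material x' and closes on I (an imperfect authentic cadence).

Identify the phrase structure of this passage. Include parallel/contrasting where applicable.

The second phrase closes with an imperfect authentic cadence, which is not stronger than the first phrase's perfect authentic cadence; without a weak→strong cadential pair there is no antecedent–consequent relationship, so this is a phrase group rather than a period.

phrase group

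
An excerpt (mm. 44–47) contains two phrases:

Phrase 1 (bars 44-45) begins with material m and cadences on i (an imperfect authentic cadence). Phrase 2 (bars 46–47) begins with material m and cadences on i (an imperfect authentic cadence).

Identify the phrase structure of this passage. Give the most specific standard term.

repeated phrase

Both phrases have the same opening (m) and the same cadence (imperfect authentic cadence): the second is a restatement, not a consequent, so this is a repeated phrase rather than a period.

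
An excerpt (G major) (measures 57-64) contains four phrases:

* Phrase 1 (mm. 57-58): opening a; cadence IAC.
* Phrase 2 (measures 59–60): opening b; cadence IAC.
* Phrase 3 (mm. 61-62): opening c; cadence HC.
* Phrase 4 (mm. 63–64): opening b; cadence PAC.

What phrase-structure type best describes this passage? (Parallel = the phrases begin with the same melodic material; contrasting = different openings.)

contrasting double period

Four phrases in two halves: the first half (measures 57-60) ends with an imperfect authentic cadence, the second (mm. 61-64) with a perfect authentic cadence — a large antecedent–consequent pair, i.e. a double period.
Phrase 3 begins with different material from phrase 1, making it contrasting.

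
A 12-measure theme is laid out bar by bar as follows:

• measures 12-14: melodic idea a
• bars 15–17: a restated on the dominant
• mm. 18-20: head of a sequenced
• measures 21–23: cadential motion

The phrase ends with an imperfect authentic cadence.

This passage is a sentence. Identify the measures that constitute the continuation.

measures 18–23

After the presentation (mm. 12–17), the continuation covers the fragmentation through the cadence: mm. 18–23.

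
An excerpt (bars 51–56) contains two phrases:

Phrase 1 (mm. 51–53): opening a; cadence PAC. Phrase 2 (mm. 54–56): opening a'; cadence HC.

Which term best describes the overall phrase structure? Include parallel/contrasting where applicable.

The second phrase closes with a half cadence, which is not stronger than the first phrase's perfect authentic cadence; without a weak→strong cadential pair there is no antecedent–consequent relationship, so this is a phrase group rather than a period.

phrase group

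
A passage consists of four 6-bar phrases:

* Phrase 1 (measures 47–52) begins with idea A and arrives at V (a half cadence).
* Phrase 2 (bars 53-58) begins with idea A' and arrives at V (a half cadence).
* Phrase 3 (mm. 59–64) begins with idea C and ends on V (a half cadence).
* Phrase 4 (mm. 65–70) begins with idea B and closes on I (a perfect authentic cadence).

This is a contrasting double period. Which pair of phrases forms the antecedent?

In a double period the first pair of phrases (ending half cadence) is the large antecedent and the second pair (ending perfect authentic cadence) is the large consequent; the antecedent is phrases 1 and 2.

phrases 1 and 2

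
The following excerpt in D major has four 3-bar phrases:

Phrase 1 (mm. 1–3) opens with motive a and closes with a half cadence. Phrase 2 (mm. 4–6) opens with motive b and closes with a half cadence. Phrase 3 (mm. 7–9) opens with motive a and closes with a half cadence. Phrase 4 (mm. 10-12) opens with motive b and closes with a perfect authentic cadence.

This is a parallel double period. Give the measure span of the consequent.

measures 7–12

In a double period the first pair of phrases (ending half cadence) is the large antecedent and the second pair (ending perfect authentic cadence) is the large consequent; the consequent is measures 7–12.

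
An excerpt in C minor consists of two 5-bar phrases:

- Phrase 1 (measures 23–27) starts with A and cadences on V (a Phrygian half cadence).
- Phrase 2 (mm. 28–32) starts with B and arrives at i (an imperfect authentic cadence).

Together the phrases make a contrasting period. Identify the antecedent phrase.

phrase 1

The phrase ending with the weaker cadence (Phrygian half cadence) is the antecedent; the one ending more conclusively (imperfect authentic cadence) is the consequent. The antecedent is phrase 1.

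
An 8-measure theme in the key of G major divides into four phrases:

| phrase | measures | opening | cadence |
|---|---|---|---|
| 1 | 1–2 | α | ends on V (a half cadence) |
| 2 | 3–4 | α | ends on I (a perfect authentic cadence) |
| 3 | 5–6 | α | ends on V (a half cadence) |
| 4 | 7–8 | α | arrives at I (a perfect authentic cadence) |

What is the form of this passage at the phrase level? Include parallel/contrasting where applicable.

repeated period

The cadence pattern HC–PAC–HC–PAC is weak–strong twice, and phrases 3–4 restate phrases 1–2: a period heard twice, not a double period (which would end weakly at phrase 2).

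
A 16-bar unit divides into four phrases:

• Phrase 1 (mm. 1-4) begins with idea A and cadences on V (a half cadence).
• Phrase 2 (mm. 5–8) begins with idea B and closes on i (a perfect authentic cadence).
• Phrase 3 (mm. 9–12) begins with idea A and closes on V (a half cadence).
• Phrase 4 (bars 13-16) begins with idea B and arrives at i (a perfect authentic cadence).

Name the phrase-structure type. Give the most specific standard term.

repeated period

The cadence pattern HC–PAC–HC–PAC is weak–strong twice, and phrases 3–4 restate phrases 1–2: a period heard twice, not a double period (which would end weakly at phrase 2).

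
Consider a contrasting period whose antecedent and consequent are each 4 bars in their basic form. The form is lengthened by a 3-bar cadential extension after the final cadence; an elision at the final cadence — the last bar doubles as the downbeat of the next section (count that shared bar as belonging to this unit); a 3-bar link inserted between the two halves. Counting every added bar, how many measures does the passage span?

Basic contrasting period: 4 + 4 = 8 bars.
8 (basic form) + 3 (cadential extension) + 3 (link) = 14.
The elision shares a bar with the next section but does not change this unit's count.

14 measures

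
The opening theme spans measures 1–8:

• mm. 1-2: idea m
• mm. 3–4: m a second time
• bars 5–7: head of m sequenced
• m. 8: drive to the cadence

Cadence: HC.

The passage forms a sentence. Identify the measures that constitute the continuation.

After the presentation (measures 1-4), the continuation covers the fragmentation through the cadence: mm. 5–8.

measures 5–8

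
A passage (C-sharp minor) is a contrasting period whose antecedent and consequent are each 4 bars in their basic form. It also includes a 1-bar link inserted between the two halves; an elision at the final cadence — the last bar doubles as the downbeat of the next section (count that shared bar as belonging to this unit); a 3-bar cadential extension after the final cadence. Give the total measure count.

Basic contrasting period: 4 + 4 = 8 bars.
8 (basic form) + 1 (link) + 3 (cadential extension) = 12.
The elision shares a bar with the next section but does not change this unit's count.

12 measures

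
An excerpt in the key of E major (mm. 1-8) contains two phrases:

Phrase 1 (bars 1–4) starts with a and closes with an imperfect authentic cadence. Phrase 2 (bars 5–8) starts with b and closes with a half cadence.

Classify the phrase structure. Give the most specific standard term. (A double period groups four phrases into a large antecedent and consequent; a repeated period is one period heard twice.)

The second phrase closes with a half cadence, which is not stronger than the first phrase's imperfect authentic cadence; without a weak→strong cadential pair there is no antecedent–consequent relationship, so this is a phrase group rather than a period.

phrase group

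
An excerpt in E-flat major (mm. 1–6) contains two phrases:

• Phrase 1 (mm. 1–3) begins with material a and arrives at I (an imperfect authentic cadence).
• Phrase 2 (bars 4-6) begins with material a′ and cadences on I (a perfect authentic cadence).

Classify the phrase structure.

Phrase 1 ends with an imperfect authentic cadence (weaker) and phrase 2 with a perfect authentic cadence (stronger): antecedent + consequent = a period.
The two phrases open with the same material (a / a′), so the period is parallel.

parallel period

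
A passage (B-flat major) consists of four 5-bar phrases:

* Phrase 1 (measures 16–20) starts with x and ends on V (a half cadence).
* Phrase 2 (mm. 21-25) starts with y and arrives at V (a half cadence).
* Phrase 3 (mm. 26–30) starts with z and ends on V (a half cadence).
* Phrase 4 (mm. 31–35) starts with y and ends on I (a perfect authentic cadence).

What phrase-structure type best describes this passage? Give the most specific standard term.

contrasting double period

Four phrases in two halves: the first half (mm. 16–25) ends with a half cadence, the second (mm. 26–35) with a perfect authentic cadence — a large antecedent–consequent pair, i.e. a double period.
Phrase 3 begins with different material from phrase 1, making it contrasting.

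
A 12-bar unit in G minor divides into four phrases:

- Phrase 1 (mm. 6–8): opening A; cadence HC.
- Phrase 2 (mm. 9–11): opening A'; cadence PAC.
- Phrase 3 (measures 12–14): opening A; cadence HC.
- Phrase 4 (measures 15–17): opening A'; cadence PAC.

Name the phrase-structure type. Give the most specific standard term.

repeated period

The cadence pattern HC–PAC–HC–PAC is weak–strong twice, and phrases 3–4 restate phrases 1–2: a period heard twice, not a double period (which would end weakly at phrase 2).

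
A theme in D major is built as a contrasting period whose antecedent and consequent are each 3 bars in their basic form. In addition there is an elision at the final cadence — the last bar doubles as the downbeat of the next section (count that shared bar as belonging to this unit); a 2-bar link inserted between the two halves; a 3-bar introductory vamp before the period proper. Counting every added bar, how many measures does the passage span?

11 measures

Basic contrasting period: 3 + 3 = 6 bars.
6 (basic form) + 2 (link) + 3 (introduction) = 11.
The elision shares a bar with the next section but does not change this unit's count.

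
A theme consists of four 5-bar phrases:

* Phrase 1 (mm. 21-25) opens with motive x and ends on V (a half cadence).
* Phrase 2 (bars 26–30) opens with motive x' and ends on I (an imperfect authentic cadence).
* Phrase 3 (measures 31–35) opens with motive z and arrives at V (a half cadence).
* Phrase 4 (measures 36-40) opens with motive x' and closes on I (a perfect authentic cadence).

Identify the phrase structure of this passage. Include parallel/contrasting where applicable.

contrasting double period

Four phrases in two halves: the first half (measures 21–30) ends with an imperfect authentic cadence, the second (mm. 31–40) with a perfect authentic cadence — a large antecedent–consequent pair, i.e. a double period.
Phrase 3 begins with different material from phrase 1, making it contrasting.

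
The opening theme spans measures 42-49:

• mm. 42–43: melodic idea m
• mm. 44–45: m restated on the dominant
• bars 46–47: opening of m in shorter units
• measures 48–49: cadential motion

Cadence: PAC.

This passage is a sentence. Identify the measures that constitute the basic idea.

measures 42–43

The presentation of a sentence is the basic idea (mm. 42-43) plus its repetition (mm. 44–45); the basic idea is therefore measures 42-43.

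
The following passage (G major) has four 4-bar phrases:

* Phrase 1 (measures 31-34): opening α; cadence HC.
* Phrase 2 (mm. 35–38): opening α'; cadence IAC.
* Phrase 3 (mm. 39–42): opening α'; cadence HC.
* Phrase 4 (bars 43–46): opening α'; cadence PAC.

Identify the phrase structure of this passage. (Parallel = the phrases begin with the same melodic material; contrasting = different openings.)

parallel double period

Four phrases in two halves: the first half (bars 31–38) ends with an imperfect authentic cadence, the second (mm. 39-46) with a perfect authentic cadence — a large antecedent–consequent pair, i.e. a double period.
Phrase 3 begins with the same material as phrase 1, making it parallel.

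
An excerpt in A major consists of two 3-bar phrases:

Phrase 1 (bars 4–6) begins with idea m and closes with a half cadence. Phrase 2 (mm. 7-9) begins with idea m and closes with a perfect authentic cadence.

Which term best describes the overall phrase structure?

parallel period

Phrase 1 ends with a half cadence (weaker) and phrase 2 with a perfect authentic cadence (stronger): antecedent + consequent = a period.
The two phrases open with the same material (m / m), so the period is parallel.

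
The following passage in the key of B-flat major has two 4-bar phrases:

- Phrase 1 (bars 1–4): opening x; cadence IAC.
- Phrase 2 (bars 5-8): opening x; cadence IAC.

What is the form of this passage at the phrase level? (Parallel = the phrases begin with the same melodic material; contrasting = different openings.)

Both phrases have the same opening (x) and the same cadence (imperfect authentic cadence): the second is a restatement, not a consequent, so this is a repeated phrase rather than a period.

repeated phrase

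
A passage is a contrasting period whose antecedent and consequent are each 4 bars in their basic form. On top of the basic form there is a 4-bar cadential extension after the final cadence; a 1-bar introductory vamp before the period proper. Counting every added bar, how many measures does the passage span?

13 measures

Basic contrasting period: 4 + 4 = 8 bars.
8 (basic form) + 4 (cadential extension) + 1 (introduction) = 13.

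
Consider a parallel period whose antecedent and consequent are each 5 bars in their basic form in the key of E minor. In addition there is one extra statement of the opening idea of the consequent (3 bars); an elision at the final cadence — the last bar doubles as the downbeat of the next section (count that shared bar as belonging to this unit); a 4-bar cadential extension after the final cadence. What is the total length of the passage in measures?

17 measures

Basic parallel period: 5 + 5 = 10 bars.
10 (basic form) + 3 (extra statement) + 4 (cadential extension) = 17.
The elision shares a bar with the next section but does not change this unit's count.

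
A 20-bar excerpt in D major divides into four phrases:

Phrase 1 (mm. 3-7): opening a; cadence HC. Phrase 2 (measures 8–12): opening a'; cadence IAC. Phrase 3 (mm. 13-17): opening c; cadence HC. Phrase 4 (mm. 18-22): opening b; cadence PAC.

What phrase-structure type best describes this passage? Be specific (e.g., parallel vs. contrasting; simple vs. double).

Four phrases in two halves: the first half (mm. 3–12) ends with an imperfect authentic cadence, the second (mm. 13-22) with a perfect authentic cadence — a large antecedent–consequent pair, i.e. a double period.
Phrase 3 begins with different material from phrase 1, making it contrasting.

contrasting double period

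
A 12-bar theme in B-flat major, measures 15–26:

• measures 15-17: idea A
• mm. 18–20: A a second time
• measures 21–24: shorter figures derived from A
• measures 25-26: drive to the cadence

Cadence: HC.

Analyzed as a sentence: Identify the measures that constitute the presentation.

measures 15–20

The presentation of a sentence is the basic idea (measures 15–17) plus its repetition (mm. 18–20); the presentation is therefore mm. 15–20.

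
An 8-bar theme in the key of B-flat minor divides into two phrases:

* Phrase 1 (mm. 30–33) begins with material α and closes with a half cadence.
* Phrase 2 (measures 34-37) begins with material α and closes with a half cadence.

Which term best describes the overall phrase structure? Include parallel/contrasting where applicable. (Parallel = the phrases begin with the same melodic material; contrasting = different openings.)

repeated phrase

Both phrases have the same opening (α) and the same cadence (half cadence): the second is a restatement, not a consequent, so this is a repeated phrase rather than a period.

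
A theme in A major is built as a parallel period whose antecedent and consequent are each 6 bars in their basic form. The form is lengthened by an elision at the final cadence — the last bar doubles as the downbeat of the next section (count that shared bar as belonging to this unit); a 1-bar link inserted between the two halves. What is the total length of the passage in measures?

Basic parallel period: 6 + 6 = 12 bars.
12 (basic form) + 1 (link) = 13.
The elision shares a bar with the next section but does not change this unit's count.

13 measures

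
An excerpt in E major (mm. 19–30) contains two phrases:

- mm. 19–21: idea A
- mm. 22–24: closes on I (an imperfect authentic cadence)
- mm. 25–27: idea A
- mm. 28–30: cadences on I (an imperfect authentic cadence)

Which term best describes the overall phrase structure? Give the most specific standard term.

Both phrases have the same opening (A) and the same cadence (imperfect authentic cadence): the second is a restatement, not a consequent, so this is a repeated phrase rather than a period.

repeated phrase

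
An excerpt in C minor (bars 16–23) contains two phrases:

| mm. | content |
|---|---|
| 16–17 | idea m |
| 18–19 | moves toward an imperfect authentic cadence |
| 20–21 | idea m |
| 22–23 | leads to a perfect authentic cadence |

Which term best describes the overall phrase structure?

parallel period

Phrase 1 ends with an imperfect authentic cadence (weaker) and phrase 2 with a perfect authentic cadence (stronger): antecedent + consequent = a period.
The two phrases open with the same material (m / m), so the period is parallel.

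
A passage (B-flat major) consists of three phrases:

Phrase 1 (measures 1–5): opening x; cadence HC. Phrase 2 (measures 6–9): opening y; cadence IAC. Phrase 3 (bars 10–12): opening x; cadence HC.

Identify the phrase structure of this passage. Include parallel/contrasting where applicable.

The final phrase closes with a half cadence, which is not stronger than the preceding imperfect authentic cadence; the 3 phrases lack an overall antecedent–consequent design and so form a phrase group.

phrase group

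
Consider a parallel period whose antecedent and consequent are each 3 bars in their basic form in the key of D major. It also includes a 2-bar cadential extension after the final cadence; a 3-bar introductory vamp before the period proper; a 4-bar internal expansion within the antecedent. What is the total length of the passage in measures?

Basic parallel period: 3 + 3 = 6 bars.
6 (basic form) + 2 (cadential extension) + 3 (introduction) + 4 (internal expansion) = 15.

15 measures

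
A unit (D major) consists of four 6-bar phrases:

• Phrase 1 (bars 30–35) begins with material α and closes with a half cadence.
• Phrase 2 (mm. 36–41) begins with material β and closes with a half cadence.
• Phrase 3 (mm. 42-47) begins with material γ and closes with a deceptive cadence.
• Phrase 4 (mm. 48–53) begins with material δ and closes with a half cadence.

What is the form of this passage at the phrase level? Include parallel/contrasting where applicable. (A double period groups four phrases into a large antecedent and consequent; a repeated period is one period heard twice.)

phrase group

Phrase 4 ends with a half cadence, no stronger than phrase 2's half cadence, so the four phrases do not form a double period; nor do phrases 3–4 duplicate 1–2, so it is not a repeated period. With no phrase reaching a conclusive cadence, the passage is a phrase group.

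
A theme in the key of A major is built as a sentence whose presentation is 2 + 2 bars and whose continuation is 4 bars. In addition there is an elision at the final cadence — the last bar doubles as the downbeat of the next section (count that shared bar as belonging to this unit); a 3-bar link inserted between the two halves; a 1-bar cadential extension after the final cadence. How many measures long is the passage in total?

Basic sentence: 2 + 2 + 4 = 8 bars.
8 (basic form) + 3 (link) + 1 (cadential extension) = 12.
The elision shares a bar with the next section but does not change this unit's count.

12 measures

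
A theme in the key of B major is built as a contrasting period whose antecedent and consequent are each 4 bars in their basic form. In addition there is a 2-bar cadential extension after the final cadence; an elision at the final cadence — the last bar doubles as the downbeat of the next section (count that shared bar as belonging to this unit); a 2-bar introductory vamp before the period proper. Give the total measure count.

12 measures

Basic contrasting period: 4 + 4 = 8 bars.
8 (basic form) + 2 (cadential extension) + 2 (introduction) = 12.
The elision shares a bar with the next section but does not change this unit's count.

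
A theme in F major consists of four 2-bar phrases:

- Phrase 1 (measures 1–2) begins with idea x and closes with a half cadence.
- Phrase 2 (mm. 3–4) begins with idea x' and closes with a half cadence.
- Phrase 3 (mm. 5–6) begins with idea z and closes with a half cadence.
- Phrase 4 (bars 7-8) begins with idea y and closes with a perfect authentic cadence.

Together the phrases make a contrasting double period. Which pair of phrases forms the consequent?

phrases 3 and 4

In a double period the first pair of phrases (ending half cadence) is the large antecedent and the second pair (ending perfect authentic cadence) is the large consequent; the consequent is phrases 3 and 4.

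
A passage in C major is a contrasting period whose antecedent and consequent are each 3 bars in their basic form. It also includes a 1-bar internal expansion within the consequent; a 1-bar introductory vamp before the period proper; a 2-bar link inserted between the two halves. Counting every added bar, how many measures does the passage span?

10 measures

Basic contrasting period: 3 + 3 = 6 bars.
6 (basic form) + 1 (internal expansion) + 1 (introduction) + 2 (link) = 10.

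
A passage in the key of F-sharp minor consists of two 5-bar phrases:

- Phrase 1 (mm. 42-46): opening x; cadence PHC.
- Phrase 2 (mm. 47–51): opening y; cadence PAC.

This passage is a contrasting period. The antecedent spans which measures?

The antecedent is the phrase ending with the weaker cadence (Phrygian half cadence, phrase 1) and the consequent the one ending more conclusively (perfect authentic cadence, phrase 2); the antecedent is measures 42-46.

measures 42–46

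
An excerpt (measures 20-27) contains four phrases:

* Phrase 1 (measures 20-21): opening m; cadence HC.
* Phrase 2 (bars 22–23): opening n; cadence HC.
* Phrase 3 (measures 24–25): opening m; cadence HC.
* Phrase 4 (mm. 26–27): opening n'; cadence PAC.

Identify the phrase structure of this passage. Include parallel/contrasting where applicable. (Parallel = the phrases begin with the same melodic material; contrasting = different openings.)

Four phrases in two halves: the first half (bars 20–23) ends with a half cadence, the second (mm. 24-27) with a perfect authentic cadence — a large antecedent–consequent pair, i.e. a double period.
Phrase 3 begins with the same material as phrase 1, making it parallel.

parallel double period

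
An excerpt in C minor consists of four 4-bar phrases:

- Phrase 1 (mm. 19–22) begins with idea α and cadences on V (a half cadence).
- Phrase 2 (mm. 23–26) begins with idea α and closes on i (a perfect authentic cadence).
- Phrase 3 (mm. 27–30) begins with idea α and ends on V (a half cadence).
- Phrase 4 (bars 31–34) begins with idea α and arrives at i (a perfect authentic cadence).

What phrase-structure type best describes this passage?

repeated period

The cadence pattern HC–PAC–HC–PAC is weak–strong twice, and phrases 3–4 restate phrases 1–2: a period heard twice, not a double period (which would end weakly at phrase 2).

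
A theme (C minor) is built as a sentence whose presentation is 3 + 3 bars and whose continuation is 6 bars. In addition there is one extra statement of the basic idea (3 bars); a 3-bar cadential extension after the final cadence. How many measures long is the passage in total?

18 measures

Basic sentence: 3 + 3 + 6 = 12 bars.
12 (basic form) + 3 (extra statement) + 3 (cadential extension) = 18.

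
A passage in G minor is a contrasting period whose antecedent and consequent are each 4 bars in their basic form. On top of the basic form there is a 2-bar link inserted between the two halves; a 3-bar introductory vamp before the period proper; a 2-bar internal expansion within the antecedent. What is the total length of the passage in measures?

15 measures

Basic contrasting period: 4 + 4 = 8 bars.
8 (basic form) + 2 (link) + 3 (introduction) + 2 (internal expansion) = 15.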